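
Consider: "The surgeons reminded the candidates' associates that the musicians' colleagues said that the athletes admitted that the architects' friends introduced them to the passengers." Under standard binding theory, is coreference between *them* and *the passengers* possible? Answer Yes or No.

*the passengers* is an R-expression; Principle C requires it to be free (not bound by any c-commanding expression).
— them: object of the clause headed by 'introduced'; the pronoun c-commands the R-expression — coreference blocked (Principle C).

No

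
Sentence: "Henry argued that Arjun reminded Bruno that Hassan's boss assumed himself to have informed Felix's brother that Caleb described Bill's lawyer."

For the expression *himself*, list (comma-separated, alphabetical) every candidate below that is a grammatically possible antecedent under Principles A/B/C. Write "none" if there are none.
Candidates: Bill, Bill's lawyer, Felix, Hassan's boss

*himself* is a reflexive; Principle A requires it to be bound within its binding domain — the clause headed by 'assumed'.
— Bill: possessor inside the object DP of the clause headed by 'described'; does not c-command the reflexive — cannot bind it (Principle A).
— Bill's lawyer: object of the clause headed by 'described'; does not c-command the reflexive — cannot bind it (Principle A).
— Felix: possessor inside the object DP of the clause headed by 'informed'; does not c-command the reflexive — cannot bind it (Principle A).
— Hassan's boss: subject of the clause headed by 'assumed'; c-commands the reflexive within its binding domain — allowed (Principle A).

Hassan's boss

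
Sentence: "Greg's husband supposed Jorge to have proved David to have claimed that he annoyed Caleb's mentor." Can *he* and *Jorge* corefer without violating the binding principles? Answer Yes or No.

*Jorge* is an R-expression; Principle C requires it to be free (not bound by any c-commanding expression).
— he: subject of the clause headed by 'annoyed'; the pronoun does not c-command the R-expression — coreference allowed.

Yes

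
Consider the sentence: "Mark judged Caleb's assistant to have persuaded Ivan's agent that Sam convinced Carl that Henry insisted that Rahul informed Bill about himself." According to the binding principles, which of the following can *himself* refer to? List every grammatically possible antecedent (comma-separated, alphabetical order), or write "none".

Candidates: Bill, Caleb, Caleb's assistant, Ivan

*himself* is a reflexive; Principle A requires it to be bound within its binding domain — the clause headed by 'informed'.
— Bill: object of the clause headed by 'informed'; c-commands the reflexive within its binding domain — allowed (Principle A).
— Caleb: possessor inside the subject DP of the clause headed by 'persuaded'; does not c-command the reflexive — cannot bind it (Principle A).
— Caleb's assistant: subject of the clause headed by 'persuaded'; c-commands the reflexive but lies outside its binding domain — cannot bind it (Principle A).
— Ivan: possessor inside the object DP of the clause headed by 'persuaded'; does not c-command the reflexive — cannot bind it (Principle A).

Bill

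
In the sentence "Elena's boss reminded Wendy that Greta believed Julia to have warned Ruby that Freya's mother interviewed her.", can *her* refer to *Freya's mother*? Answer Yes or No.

*her* is a pronoun; Principle B requires it to be free in its binding domain — the clause headed by 'interviewed'.
— Freya's mother: subject of the clause headed by 'interviewed'; c-commands the pronoun within its binding domain — blocked (Principle B).

No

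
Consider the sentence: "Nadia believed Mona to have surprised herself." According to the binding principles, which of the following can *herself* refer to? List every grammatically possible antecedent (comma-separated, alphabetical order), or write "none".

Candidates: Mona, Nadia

*herself* is a reflexive; Principle A requires it to be bound within its binding domain — the clause headed by 'surprised'.
— Mona: subject of the clause headed by 'surprised'; c-commands the reflexive within its binding domain — allowed (Principle A).
— Nadia: subject of the matrix clause; c-commands the reflexive but lies outside its binding domain — cannot bind it (Principle A).

Mona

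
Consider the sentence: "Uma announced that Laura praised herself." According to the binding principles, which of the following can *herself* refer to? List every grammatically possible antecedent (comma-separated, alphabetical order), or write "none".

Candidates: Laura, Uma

Laura

*herself* is a reflexive; Principle A requires it to be bound within its binding domain — the clause headed by 'praised'.
— Laura: subject of the clause headed by 'praised'; c-commands the reflexive within its binding domain — allowed (Principle A).
— Uma: subject of the matrix clause; c-commands the reflexive but lies outside its binding domain — cannot bind it (Principle A).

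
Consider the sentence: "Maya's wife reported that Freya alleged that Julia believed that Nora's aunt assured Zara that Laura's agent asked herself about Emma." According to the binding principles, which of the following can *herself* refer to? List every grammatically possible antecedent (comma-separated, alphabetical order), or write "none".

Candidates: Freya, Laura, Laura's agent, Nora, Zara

Laura's agent

*herself* is a reflexive; Principle A requires it to be bound within its binding domain — the clause headed by 'asked'.
— Freya: subject of the clause headed by 'alleged'; c-commands the reflexive but lies outside its binding domain — cannot bind it (Principle A).
— Laura: possessor inside the subject DP of the clause headed by 'asked'; does not c-command the reflexive — cannot bind it (Principle A).
— Laura's agent: subject of the clause headed by 'asked'; c-commands the reflexive within its binding domain — allowed (Principle A).
— Nora: possessor inside the subject DP of the clause headed by 'assured'; does not c-command the reflexive — cannot bind it (Principle A).
— Zara: object of the clause headed by 'assured'; c-commands the reflexive but lies outside its binding domain — cannot bind it (Principle A).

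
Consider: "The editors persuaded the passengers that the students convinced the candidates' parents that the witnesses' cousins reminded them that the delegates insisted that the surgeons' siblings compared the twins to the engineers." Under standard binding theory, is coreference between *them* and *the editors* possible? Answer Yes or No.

Yes

*the editors* is an R-expression; Principle C requires it to be free (not bound by any c-commanding expression).
— them: object of the clause headed by 'reminded'; the pronoun does not c-command the R-expression — coreference allowed.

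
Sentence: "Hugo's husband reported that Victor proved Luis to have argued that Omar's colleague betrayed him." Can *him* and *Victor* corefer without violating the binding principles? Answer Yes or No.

Yes

*Victor* is an R-expression; Principle C requires it to be free (not bound by any c-commanding expression).
— him: object of the clause headed by 'betrayed'; the pronoun does not c-command the R-expression — coreference allowed.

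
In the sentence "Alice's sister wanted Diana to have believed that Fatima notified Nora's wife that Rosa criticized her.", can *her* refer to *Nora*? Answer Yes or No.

Yes

*her* is a pronoun; Principle B requires it to be free in its binding domain — the clause headed by 'criticized'.
— Nora: possessor inside the object DP of the clause headed by 'notified'; does not c-command the pronoun — Principle B does not apply; allowed.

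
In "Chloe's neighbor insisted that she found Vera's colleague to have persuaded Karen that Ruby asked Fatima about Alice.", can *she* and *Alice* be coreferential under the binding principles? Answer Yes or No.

*Alice* is an R-expression; Principle C requires it to be free (not bound by any c-commanding expression).
— she: subject of the clause headed by 'found'; the pronoun c-commands the R-expression — coreference blocked (Principle C).

No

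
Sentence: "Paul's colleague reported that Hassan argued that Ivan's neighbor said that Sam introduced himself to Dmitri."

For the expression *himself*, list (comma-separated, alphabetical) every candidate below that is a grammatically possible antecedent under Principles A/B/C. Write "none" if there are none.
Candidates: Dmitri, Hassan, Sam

*himself* is a reflexive; Principle A requires it to be bound within its binding domain — the clause headed by 'introduced'.
— Dmitri: second object of the clause headed by 'introduced'; does not c-command the reflexive — cannot bind it (Principle A).
— Hassan: subject of the clause headed by 'argued'; c-commands the reflexive but lies outside its binding domain — cannot bind it (Principle A).
— Sam: subject of the clause headed by 'introduced'; c-commands the reflexive within its binding domain — allowed (Principle A).

Sam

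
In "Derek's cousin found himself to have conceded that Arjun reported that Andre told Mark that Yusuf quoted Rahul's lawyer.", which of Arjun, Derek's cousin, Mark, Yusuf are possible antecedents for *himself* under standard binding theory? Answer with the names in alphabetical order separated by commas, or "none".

Derek's cousin

*himself* is a reflexive; Principle A requires it to be bound within its binding domain — the matrix clause.
— Arjun: subject of the clause headed by 'reported'; does not c-command the reflexive — cannot bind it (Principle A).
— Derek's cousin: subject of the matrix clause; c-commands the reflexive within its binding domain — allowed (Principle A).
— Mark: object of the clause headed by 'told'; does not c-command the reflexive — cannot bind it (Principle A).
— Yusuf: subject of the clause headed by 'quoted'; does not c-command the reflexive — cannot bind it (Principle A).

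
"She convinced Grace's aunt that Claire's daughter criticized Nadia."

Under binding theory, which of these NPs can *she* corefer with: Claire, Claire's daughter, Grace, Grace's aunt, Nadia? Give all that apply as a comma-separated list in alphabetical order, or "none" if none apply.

*she* is a pronoun; Principle B requires it to be free in its binding domain — the matrix clause.
— Claire: possessor inside the subject DP of the clause headed by 'criticized'; is c-commanded by the pronoun; coreference would bind this R-expression — blocked (Principle C).
— Claire's daughter: subject of the clause headed by 'criticized'; is c-commanded by the pronoun; coreference would bind this R-expression — blocked (Principle C).
— Grace: possessor inside the object DP of the matrix clause; is c-commanded by the pronoun; coreference would bind this R-expression — blocked (Principle C).
— Grace's aunt: object of the matrix clause; is c-commanded by the pronoun; coreference would bind this R-expression — blocked (Principle C).
— Nadia: object of the clause headed by 'criticized'; is c-commanded by the pronoun; coreference would bind this R-expression — blocked (Principle C).

none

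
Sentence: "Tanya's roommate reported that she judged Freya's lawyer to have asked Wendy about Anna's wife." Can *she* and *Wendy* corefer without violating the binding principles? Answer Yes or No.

*Wendy* is an R-expression; Principle C requires it to be free (not bound by any c-commanding expression).
— she: subject of the clause headed by 'judged'; the pronoun c-commands the R-expression — coreference blocked (Principle C).

No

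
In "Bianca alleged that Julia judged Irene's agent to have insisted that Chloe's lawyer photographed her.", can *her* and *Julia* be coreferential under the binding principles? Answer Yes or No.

*Julia* is an R-expression; Principle C requires it to be free (not bound by any c-commanding expression).
— her: object of the clause headed by 'photographed'; the pronoun does not c-command the R-expression — coreference allowed.

Yes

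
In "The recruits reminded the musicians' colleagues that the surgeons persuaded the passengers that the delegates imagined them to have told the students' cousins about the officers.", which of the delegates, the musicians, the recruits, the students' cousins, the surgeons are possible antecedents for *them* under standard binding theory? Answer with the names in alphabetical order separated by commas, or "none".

*them* is a pronoun; Principle B requires it to be free in its binding domain — the clause headed by 'imagined'.
— the delegates: subject of the clause headed by 'imagined'; c-commands the pronoun within its binding domain — blocked (Principle B).
— the musicians: possessor inside the object DP of the matrix clause; does not c-command the pronoun — Principle B does not apply; allowed.
— the recruits: subject of the matrix clause; c-commands the pronoun but lies outside its binding domain — allowed.
— the students' cousins: object of the clause headed by 'told'; is c-commanded by the pronoun; coreference would bind this R-expression — blocked (Principle C).
— the surgeons: subject of the clause headed by 'persuaded'; c-commands the pronoun but lies outside its binding domain — allowed.

the musicians, the recruits, the surgeons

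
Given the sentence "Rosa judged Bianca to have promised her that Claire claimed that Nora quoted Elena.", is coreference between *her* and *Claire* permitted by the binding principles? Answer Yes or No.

*her* is a pronoun; Principle B requires it to be free in its binding domain — the clause headed by 'promised'.
— Claire: subject of the clause headed by 'claimed'; is c-commanded by the pronoun; coreference would bind this R-expression — blocked (Principle C).

No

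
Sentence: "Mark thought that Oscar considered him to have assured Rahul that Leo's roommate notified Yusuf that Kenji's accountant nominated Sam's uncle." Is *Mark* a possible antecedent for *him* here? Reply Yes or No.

Yes

*him* is a pronoun; Principle B requires it to be free in its binding domain — the clause headed by 'considered'.
— Mark: subject of the matrix clause; c-commands the pronoun but lies outside its binding domain — allowed.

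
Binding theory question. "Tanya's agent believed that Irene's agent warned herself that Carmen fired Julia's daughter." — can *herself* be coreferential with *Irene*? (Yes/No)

No

*herself* is a reflexive; Principle A requires it to be bound within its binding domain — the clause headed by 'warned'.
— Irene: possessor inside the subject DP of the clause headed by 'warned'; does not c-command the reflexive — cannot bind it (Principle A).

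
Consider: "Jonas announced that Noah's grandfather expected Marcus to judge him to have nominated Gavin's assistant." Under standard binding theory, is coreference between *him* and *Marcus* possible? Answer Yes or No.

No

*Marcus* is an R-expression; Principle C requires it to be free (not bound by any c-commanding expression).
— him: subject of the clause headed by 'nominated'; the R-expression locally c-commands the pronoun — coreference blocked (Principle B on the pronoun).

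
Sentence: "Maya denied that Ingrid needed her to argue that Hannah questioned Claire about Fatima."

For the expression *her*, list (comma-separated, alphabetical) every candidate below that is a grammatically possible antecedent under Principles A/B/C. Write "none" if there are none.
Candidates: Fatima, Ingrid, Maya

*her* is a pronoun; Principle B requires it to be free in its binding domain — the clause headed by 'needed'.
— Fatima: second object of the clause headed by 'questioned'; is c-commanded by the pronoun; coreference would bind this R-expression — blocked (Principle C).
— Ingrid: subject of the clause headed by 'needed'; c-commands the pronoun within its binding domain — blocked (Principle B).
— Maya: subject of the matrix clause; c-commands the pronoun but lies outside its binding domain — allowed.

Maya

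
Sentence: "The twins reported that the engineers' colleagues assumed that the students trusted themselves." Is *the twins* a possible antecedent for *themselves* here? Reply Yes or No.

No

*themselves* is a reflexive; Principle A requires it to be bound within its binding domain — the clause headed by 'trusted'.
— the twins: subject of the matrix clause; c-commands the reflexive but lies outside its binding domain — cannot bind it (Principle A).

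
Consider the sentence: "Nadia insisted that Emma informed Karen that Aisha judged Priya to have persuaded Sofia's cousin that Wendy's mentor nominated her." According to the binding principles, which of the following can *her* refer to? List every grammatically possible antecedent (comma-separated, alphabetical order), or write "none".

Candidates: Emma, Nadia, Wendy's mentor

Emma, Nadia

*her* is a pronoun; Principle B requires it to be free in its binding domain — the clause headed by 'nominated'.
— Emma: subject of the clause headed by 'informed'; c-commands the pronoun but lies outside its binding domain — allowed.
— Nadia: subject of the matrix clause; c-commands the pronoun but lies outside its binding domain — allowed.
— Wendy's mentor: subject of the clause headed by 'nominated'; c-commands the pronoun within its binding domain — blocked (Principle B).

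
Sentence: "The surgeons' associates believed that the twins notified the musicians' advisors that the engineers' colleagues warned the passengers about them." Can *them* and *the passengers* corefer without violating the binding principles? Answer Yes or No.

*the passengers* is an R-expression; Principle C requires it to be free (not bound by any c-commanding expression).
— them: second object of the clause headed by 'warned'; the R-expression locally c-commands the pronoun — coreference blocked (Principle B on the pronoun).

No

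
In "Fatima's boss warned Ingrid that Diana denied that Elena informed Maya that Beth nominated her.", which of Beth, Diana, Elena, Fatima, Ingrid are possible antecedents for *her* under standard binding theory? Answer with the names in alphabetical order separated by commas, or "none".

*her* is a pronoun; Principle B requires it to be free in its binding domain — the clause headed by 'nominated'.
— Beth: subject of the clause headed by 'nominated'; c-commands the pronoun within its binding domain — blocked (Principle B).
— Diana: subject of the clause headed by 'denied'; c-commands the pronoun but lies outside its binding domain — allowed.
— Elena: subject of the clause headed by 'informed'; c-commands the pronoun but lies outside its binding domain — allowed.
— Fatima: possessor inside the subject DP of the matrix clause; does not c-command the pronoun — Principle B does not apply; allowed.
— Ingrid: object of the matrix clause; c-commands the pronoun but lies outside its binding domain — allowed.

Diana, Elena, Fatima, Ingrid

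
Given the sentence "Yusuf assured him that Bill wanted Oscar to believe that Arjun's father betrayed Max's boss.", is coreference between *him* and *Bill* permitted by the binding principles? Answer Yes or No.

No

*him* is a pronoun; Principle B requires it to be free in its binding domain — the matrix clause.
— Bill: subject of the clause headed by 'wanted'; is c-commanded by the pronoun; coreference would bind this R-expression — blocked (Principle C).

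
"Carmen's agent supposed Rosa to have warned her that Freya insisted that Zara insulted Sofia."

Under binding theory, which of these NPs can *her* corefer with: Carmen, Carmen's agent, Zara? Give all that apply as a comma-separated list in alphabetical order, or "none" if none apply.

*her* is a pronoun; Principle B requires it to be free in its binding domain — the clause headed by 'warned'.
— Carmen: possessor inside the subject DP of the matrix clause; does not c-command the pronoun — Principle B does not apply; allowed.
— Carmen's agent: subject of the matrix clause; c-commands the pronoun but lies outside its binding domain — allowed.
— Zara: subject of the clause headed by 'insulted'; is c-commanded by the pronoun; coreference would bind this R-expression — blocked (Principle C).

Carmen, Carmen's agent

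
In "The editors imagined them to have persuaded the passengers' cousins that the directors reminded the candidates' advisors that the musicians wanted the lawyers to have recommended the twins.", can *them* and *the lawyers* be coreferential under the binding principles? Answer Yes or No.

*the lawyers* is an R-expression; Principle C requires it to be free (not bound by any c-commanding expression).
— them: subject of the clause headed by 'persuaded'; the pronoun c-commands the R-expression — coreference blocked (Principle C).

No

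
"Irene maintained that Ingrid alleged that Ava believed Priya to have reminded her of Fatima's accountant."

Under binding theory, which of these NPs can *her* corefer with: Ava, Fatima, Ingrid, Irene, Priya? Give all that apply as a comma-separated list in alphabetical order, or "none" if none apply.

*her* is a pronoun; Principle B requires it to be free in its binding domain — the clause headed by 'reminded'.
— Ava: subject of the clause headed by 'believed'; c-commands the pronoun but lies outside its binding domain — allowed.
— Fatima: possessor inside the second object DP of the clause headed by 'reminded'; is c-commanded by the pronoun; coreference would bind this R-expression — blocked (Principle C).
— Ingrid: subject of the clause headed by 'alleged'; c-commands the pronoun but lies outside its binding domain — allowed.
— Irene: subject of the matrix clause; c-commands the pronoun but lies outside its binding domain — allowed.
— Priya: subject of the clause headed by 'reminded'; c-commands the pronoun within its binding domain — blocked (Principle B).

Ava, Ingrid, Irene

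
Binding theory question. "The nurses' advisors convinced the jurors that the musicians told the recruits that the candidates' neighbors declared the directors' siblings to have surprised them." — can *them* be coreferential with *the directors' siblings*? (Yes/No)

*them* is a pronoun; Principle B requires it to be free in its binding domain — the clause headed by 'surprised'.
— the directors' siblings: subject of the clause headed by 'surprised'; c-commands the pronoun within its binding domain — blocked (Principle B).

No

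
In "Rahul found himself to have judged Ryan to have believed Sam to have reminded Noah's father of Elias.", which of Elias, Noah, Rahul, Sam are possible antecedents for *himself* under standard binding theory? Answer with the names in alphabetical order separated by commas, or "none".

*himself* is a reflexive; Principle A requires it to be bound within its binding domain — the matrix clause.
— Elias: second object of the clause headed by 'reminded'; does not c-command the reflexive — cannot bind it (Principle A).
— Noah: possessor inside the object DP of the clause headed by 'reminded'; does not c-command the reflexive — cannot bind it (Principle A).
— Rahul: subject of the matrix clause; c-commands the reflexive within its binding domain — allowed (Principle A).
— Sam: subject of the clause headed by 'reminded'; does not c-command the reflexive — cannot bind it (Principle A).

Rahul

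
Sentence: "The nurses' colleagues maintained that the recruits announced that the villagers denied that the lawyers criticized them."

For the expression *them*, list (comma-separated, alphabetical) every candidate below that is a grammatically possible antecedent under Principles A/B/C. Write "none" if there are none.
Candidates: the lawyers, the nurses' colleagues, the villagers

*them* is a pronoun; Principle B requires it to be free in its binding domain — the clause headed by 'criticized'.
— the lawyers: subject of the clause headed by 'criticized'; c-commands the pronoun within its binding domain — blocked (Principle B).
— the nurses' colleagues: subject of the matrix clause; c-commands the pronoun but lies outside its binding domain — allowed.
— the villagers: subject of the clause headed by 'denied'; c-commands the pronoun but lies outside its binding domain — allowed.

the nurses' colleagues, the villagers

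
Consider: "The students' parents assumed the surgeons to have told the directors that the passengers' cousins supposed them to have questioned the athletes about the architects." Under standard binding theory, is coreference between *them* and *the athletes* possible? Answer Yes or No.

No

*the athletes* is an R-expression; Principle C requires it to be free (not bound by any c-commanding expression).
— them: subject of the clause headed by 'questioned'; the pronoun c-commands the R-expression — coreference blocked (Principle C).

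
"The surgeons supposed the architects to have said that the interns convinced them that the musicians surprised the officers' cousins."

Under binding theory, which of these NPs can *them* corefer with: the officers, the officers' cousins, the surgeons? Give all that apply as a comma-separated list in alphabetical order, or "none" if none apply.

the surgeons

*them* is a pronoun; Principle B requires it to be free in its binding domain — the clause headed by 'convinced'.
— the officers: possessor inside the object DP of the clause headed by 'surprised'; is c-commanded by the pronoun; coreference would bind this R-expression — blocked (Principle C).
— the officers' cousins: object of the clause headed by 'surprised'; is c-commanded by the pronoun; coreference would bind this R-expression — blocked (Principle C).
— the surgeons: subject of the matrix clause; c-commands the pronoun but lies outside its binding domain — allowed.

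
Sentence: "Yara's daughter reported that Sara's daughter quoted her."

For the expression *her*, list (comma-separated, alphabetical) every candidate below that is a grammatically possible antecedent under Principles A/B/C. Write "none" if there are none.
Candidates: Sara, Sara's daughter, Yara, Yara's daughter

Sara, Yara, Yara's daughter

*her* is a pronoun; Principle B requires it to be free in its binding domain — the clause headed by 'quoted'.
— Sara: possessor inside the subject DP of the clause headed by 'quoted'; does not c-command the pronoun — Principle B does not apply; allowed.
— Sara's daughter: subject of the clause headed by 'quoted'; c-commands the pronoun within its binding domain — blocked (Principle B).
— Yara: possessor inside the subject DP of the matrix clause; does not c-command the pronoun — Principle B does not apply; allowed.
— Yara's daughter: subject of the matrix clause; c-commands the pronoun but lies outside its binding domain — allowed.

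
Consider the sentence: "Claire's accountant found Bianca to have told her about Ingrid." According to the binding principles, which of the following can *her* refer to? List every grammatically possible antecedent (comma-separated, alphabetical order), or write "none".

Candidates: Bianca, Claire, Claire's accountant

*her* is a pronoun; Principle B requires it to be free in its binding domain — the clause headed by 'told'.
— Bianca: subject of the clause headed by 'told'; c-commands the pronoun within its binding domain — blocked (Principle B).
— Claire: possessor inside the subject DP of the matrix clause; does not c-command the pronoun — Principle B does not apply; allowed.
— Claire's accountant: subject of the matrix clause; c-commands the pronoun but lies outside its binding domain — allowed.

Claire, Claire's accountant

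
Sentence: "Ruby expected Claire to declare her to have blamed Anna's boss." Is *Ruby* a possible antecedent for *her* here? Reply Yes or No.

Yes

*her* is a pronoun; Principle B requires it to be free in its binding domain — the clause headed by 'declare'.
— Ruby: subject of the matrix clause; c-commands the pronoun but lies outside its binding domain — allowed.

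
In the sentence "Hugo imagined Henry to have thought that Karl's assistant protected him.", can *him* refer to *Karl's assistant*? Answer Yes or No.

*him* is a pronoun; Principle B requires it to be free in its binding domain — the clause headed by 'protected'.
— Karl's assistant: subject of the clause headed by 'protected'; c-commands the pronoun within its binding domain — blocked (Principle B).

No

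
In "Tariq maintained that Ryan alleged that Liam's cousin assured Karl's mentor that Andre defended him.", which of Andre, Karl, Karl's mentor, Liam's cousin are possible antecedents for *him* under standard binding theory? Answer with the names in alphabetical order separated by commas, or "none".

*him* is a pronoun; Principle B requires it to be free in its binding domain — the clause headed by 'defended'.
— Andre: subject of the clause headed by 'defended'; c-commands the pronoun within its binding domain — blocked (Principle B).
— Karl: possessor inside the object DP of the clause headed by 'assured'; does not c-command the pronoun — Principle B does not apply; allowed.
— Karl's mentor: object of the clause headed by 'assured'; c-commands the pronoun but lies outside its binding domain — allowed.
— Liam's cousin: subject of the clause headed by 'assured'; c-commands the pronoun but lies outside its binding domain — allowed.

Karl, Karl's mentor, Liam's cousin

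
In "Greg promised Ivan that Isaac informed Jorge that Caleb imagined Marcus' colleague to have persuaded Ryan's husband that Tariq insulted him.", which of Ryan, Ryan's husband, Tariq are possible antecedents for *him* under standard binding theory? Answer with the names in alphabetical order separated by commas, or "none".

*him* is a pronoun; Principle B requires it to be free in its binding domain — the clause headed by 'insulted'.
— Ryan: possessor inside the object DP of the clause headed by 'persuaded'; does not c-command the pronoun — Principle B does not apply; allowed.
— Ryan's husband: object of the clause headed by 'persuaded'; c-commands the pronoun but lies outside its binding domain — allowed.
— Tariq: subject of the clause headed by 'insulted'; c-commands the pronoun within its binding domain — blocked (Principle B).

Ryan, Ryan's husband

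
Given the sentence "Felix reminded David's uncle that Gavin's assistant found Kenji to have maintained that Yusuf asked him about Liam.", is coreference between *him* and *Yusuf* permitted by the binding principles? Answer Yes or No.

*him* is a pronoun; Principle B requires it to be free in its binding domain — the clause headed by 'asked'.
— Yusuf: subject of the clause headed by 'asked'; c-commands the pronoun within its binding domain — blocked (Principle B).

No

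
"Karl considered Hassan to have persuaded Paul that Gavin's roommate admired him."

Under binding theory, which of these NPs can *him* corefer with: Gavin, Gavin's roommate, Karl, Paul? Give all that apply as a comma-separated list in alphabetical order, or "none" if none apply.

*him* is a pronoun; Principle B requires it to be free in its binding domain — the clause headed by 'admired'.
— Gavin: possessor inside the subject DP of the clause headed by 'admired'; does not c-command the pronoun — Principle B does not apply; allowed.
— Gavin's roommate: subject of the clause headed by 'admired'; c-commands the pronoun within its binding domain — blocked (Principle B).
— Karl: subject of the matrix clause; c-commands the pronoun but lies outside its binding domain — allowed.
— Paul: object of the clause headed by 'persuaded'; c-commands the pronoun but lies outside its binding domain — allowed.

Gavin, Karl, Paul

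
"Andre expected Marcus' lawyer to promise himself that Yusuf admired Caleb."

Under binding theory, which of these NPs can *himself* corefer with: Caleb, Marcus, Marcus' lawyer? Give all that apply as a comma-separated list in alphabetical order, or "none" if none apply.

*himself* is a reflexive; Principle A requires it to be bound within its binding domain — the clause headed by 'promise'.
— Caleb: object of the clause headed by 'admired'; does not c-command the reflexive — cannot bind it (Principle A).
— Marcus: possessor inside the subject DP of the clause headed by 'promise'; does not c-command the reflexive — cannot bind it (Principle A).
— Marcus' lawyer: subject of the clause headed by 'promise'; c-commands the reflexive within its binding domain — allowed (Principle A).

Marcus' lawyer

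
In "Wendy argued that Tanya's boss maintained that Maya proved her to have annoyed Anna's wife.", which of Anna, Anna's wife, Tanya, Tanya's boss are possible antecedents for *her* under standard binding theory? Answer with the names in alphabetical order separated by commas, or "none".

*her* is a pronoun; Principle B requires it to be free in its binding domain — the clause headed by 'proved'.
— Anna: possessor inside the object DP of the clause headed by 'annoyed'; is c-commanded by the pronoun; coreference would bind this R-expression — blocked (Principle C).
— Anna's wife: object of the clause headed by 'annoyed'; is c-commanded by the pronoun; coreference would bind this R-expression — blocked (Principle C).
— Tanya: possessor inside the subject DP of the clause headed by 'maintained'; does not c-command the pronoun — Principle B does not apply; allowed.
— Tanya's boss: subject of the clause headed by 'maintained'; c-commands the pronoun but lies outside its binding domain — allowed.

Tanya, Tanya's boss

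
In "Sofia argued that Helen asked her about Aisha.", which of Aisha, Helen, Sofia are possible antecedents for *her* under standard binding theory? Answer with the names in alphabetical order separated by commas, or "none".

Sofia

*her* is a pronoun; Principle B requires it to be free in its binding domain — the clause headed by 'asked'.
— Aisha: second object of the clause headed by 'asked'; is c-commanded by the pronoun; coreference would bind this R-expression — blocked (Principle C).
— Helen: subject of the clause headed by 'asked'; c-commands the pronoun within its binding domain — blocked (Principle B).
— Sofia: subject of the matrix clause; c-commands the pronoun but lies outside its binding domain — allowed.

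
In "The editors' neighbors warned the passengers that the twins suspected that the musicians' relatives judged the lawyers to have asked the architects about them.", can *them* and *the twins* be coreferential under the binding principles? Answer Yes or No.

*the twins* is an R-expression; Principle C requires it to be free (not bound by any c-commanding expression).
— them: second object of the clause headed by 'asked'; the pronoun does not c-command the R-expression — coreference allowed.

Yes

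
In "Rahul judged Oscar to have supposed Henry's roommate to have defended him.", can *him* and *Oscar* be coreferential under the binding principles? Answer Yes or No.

*Oscar* is an R-expression; Principle C requires it to be free (not bound by any c-commanding expression).
— him: object of the clause headed by 'defended'; the pronoun does not c-command the R-expression — coreference allowed.

Yes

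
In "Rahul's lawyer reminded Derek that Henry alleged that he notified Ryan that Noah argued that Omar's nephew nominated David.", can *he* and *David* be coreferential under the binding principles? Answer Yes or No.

*David* is an R-expression; Principle C requires it to be free (not bound by any c-commanding expression).
— he: subject of the clause headed by 'notified'; the pronoun c-commands the R-expression — coreference blocked (Principle C).

No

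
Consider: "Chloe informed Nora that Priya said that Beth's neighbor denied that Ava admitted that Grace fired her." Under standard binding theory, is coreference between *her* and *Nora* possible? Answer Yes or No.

Yes

*Nora* is an R-expression; Principle C requires it to be free (not bound by any c-commanding expression).
— her: object of the clause headed by 'fired'; the pronoun does not c-command the R-expression — coreference allowed.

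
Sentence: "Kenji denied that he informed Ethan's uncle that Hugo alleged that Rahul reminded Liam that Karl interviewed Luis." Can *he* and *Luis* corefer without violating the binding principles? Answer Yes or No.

*Luis* is an R-expression; Principle C requires it to be free (not bound by any c-commanding expression).
— he: subject of the clause headed by 'informed'; the pronoun c-commands the R-expression — coreference blocked (Principle C).

No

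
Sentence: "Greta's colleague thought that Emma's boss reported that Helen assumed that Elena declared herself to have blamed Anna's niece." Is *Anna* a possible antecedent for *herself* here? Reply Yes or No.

No

*herself* is a reflexive; Principle A requires it to be bound within its binding domain — the clause headed by 'declared'.
— Anna: possessor inside the object DP of the clause headed by 'blamed'; does not c-command the reflexive — cannot bind it (Principle A).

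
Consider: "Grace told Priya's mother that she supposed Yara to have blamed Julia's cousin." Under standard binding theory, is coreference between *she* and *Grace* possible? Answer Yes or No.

*Grace* is an R-expression; Principle C requires it to be free (not bound by any c-commanding expression).
— she: subject of the clause headed by 'supposed'; the pronoun does not c-command the R-expression — coreference allowed.

Yes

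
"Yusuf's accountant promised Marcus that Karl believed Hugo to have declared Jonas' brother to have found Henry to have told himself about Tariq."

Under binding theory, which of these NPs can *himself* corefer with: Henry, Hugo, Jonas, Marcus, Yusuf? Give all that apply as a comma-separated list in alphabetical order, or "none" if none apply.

Henry

*himself* is a reflexive; Principle A requires it to be bound within its binding domain — the clause headed by 'told'.
— Henry: subject of the clause headed by 'told'; c-commands the reflexive within its binding domain — allowed (Principle A).
— Hugo: subject of the clause headed by 'declared'; c-commands the reflexive but lies outside its binding domain — cannot bind it (Principle A).
— Jonas: possessor inside the subject DP of the clause headed by 'found'; does not c-command the reflexive — cannot bind it (Principle A).
— Marcus: object of the matrix clause; c-commands the reflexive but lies outside its binding domain — cannot bind it (Principle A).
— Yusuf: possessor inside the subject DP of the matrix clause; does not c-command the reflexive — cannot bind it (Principle A).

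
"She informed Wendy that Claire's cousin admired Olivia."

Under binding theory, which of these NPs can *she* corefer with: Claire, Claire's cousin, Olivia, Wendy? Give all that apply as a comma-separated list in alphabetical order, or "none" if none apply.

*she* is a pronoun; Principle B requires it to be free in its binding domain — the matrix clause.
— Claire: possessor inside the subject DP of the clause headed by 'admired'; is c-commanded by the pronoun; coreference would bind this R-expression — blocked (Principle C).
— Claire's cousin: subject of the clause headed by 'admired'; is c-commanded by the pronoun; coreference would bind this R-expression — blocked (Principle C).
— Olivia: object of the clause headed by 'admired'; is c-commanded by the pronoun; coreference would bind this R-expression — blocked (Principle C).
— Wendy: object of the matrix clause; is c-commanded by the pronoun; coreference would bind this R-expression — blocked (Principle C).

none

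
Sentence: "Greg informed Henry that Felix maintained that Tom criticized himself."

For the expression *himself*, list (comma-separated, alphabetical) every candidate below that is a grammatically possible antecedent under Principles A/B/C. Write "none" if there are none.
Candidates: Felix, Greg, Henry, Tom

Tom

*himself* is a reflexive; Principle A requires it to be bound within its binding domain — the clause headed by 'criticized'.
— Felix: subject of the clause headed by 'maintained'; c-commands the reflexive but lies outside its binding domain — cannot bind it (Principle A).
— Greg: subject of the matrix clause; c-commands the reflexive but lies outside its binding domain — cannot bind it (Principle A).
— Henry: object of the matrix clause; c-commands the reflexive but lies outside its binding domain — cannot bind it (Principle A).
— Tom: subject of the clause headed by 'criticized'; c-commands the reflexive within its binding domain — allowed (Principle A).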